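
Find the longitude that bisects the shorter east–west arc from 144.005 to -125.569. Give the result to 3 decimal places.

-170.782°

Signed shortest Δλ from +144.005° to -125.569° is +90.426°.
Midpoint longitude = +144.005° + (+90.426°)/2 = +144.005° + 45.213° = +189.218°.
Normalise into (−180°, 180°]: -170.782°.
(The naïve average (+144.005 + -125.569)/2 = 9.218° is on the wrong side of the globe.)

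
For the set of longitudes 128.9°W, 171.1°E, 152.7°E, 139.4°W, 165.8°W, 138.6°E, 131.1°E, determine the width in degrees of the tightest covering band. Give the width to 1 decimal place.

100.0°

Sort the longitudes: -165.8°, -139.4°, -128.9°, +131.1°, +138.6°, +152.7°, +171.1°.
Eastward gaps between consecutive values (wrapping around): 26.4°, 10.5°, 260.0°, 7.5°, 14.1°, 18.4°, 23.1°.
Largest gap = 260.0° ⇒ minimal covering band is its complement: 360° − 260.0° = 100.0°.
Band runs from +131.1° eastward to -128.9°, crossing the antimeridian.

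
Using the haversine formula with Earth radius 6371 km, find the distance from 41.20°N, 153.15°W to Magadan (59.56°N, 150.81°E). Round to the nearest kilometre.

Δλ = 150.81 − -153.15 = 303.96°; wrapped into (−180°, 180°]: -56.04°.
Δφ = 59.56 − 41.20 = 18.36°.
a = sin²(Δφ/2) + cos φ₁ · cos φ₂ · sin²(Δλ/2) = 0.109580.
c = 2·atan2(√a, √(1−a)) = 0.67479 rad → d = 6371·c ≈ 4299.07 km.

4299 km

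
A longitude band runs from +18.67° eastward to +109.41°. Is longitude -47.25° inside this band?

No

Band width going east from +18.67° to +109.41°: ((109.41 − 18.67) mod 360) = 90.74°.
Offset of -47.25° east of the west edge: ((-47.25 − 18.67) mod 360) = 294.08°.
294.08° > 90.74° ⇒ outside.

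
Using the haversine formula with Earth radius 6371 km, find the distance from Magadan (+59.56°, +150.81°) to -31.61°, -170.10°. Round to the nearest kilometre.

10755 km

Δλ = -170.10 − 150.81 = -320.91°; wrapped into (−180°, 180°]: 39.09°.
Δφ = -31.61 − 59.56 = -91.17°.
a = sin²(Δφ/2) + cos φ₁ · cos φ₂ · sin²(Δλ/2) = 0.558500.
c = 2·atan2(√a, √(1−a)) = 1.68807 rad → d = 6371·c ≈ 10754.66 km.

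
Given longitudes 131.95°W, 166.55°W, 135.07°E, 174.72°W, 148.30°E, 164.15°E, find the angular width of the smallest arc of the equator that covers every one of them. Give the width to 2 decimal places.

92.98°

Sort the longitudes: -174.72°, -166.55°, -131.95°, +135.07°, +148.30°, +164.15°.
Eastward gaps between consecutive values (wrapping around): 8.17°, 34.60°, 267.02°, 13.23°, 15.85°, 21.13°.
Largest gap = 267.02° ⇒ minimal covering band is its complement: 360° − 267.02° = 92.98°.
Band runs from +135.07° eastward to -131.95°, crossing the antimeridian.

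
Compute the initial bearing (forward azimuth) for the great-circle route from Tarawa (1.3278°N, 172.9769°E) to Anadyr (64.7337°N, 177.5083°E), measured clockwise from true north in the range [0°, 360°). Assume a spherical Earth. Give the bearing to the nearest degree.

Δλ = 177.5083 − 172.9769 = 4.5314°.
θ = atan2( sin Δλ · cos φ₂ , cos φ₁ · sin φ₂ − sin φ₁ · cos φ₂ · cos Δλ )
  = atan2(0.03372, 0.89423) = 2.160° → normalised to [0°, 360°): 2.160°.

2°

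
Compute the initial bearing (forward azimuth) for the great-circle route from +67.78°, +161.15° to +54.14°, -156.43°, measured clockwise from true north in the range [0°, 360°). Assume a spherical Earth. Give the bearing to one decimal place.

103.4°

Δλ = -156.43 − 161.15 = -317.58°; wrapped into (−180°, 180°]: 42.42°.
θ = atan2( sin Δλ · cos φ₂ , cos φ₁ · sin φ₂ − sin φ₁ · cos φ₂ · cos Δλ )
  = atan2(0.39516, -0.09386) = 103.361° → normalised to [0°, 360°): 103.361°.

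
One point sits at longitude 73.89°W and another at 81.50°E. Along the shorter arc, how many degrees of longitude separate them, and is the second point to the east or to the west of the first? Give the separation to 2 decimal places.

Raw difference: 81.50 − -73.89 = 155.39°.
Normalise into (−180°, 180°]: 155.39° stays 155.39°.
Positive ⇒ the second point lies to the east; separation 155.39°.

155.39° east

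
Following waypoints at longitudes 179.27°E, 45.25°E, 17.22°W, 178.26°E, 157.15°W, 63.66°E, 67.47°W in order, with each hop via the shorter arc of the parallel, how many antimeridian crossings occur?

3

Leg 1: +179.27° → +45.25°, shortest Δλ = -134.02° (west) — does not cross 180°.
Leg 2: +45.25° → -17.22°, shortest Δλ = -62.47° (west) — does not cross 180°.
Leg 3: -17.22° → +178.26°, shortest Δλ = -164.52° (west) — crosses 180°.
Leg 4: +178.26° → -157.15°, shortest Δλ = 24.59° (east) — crosses 180°.
Leg 5: -157.15° → +63.66°, shortest Δλ = -139.19° (west) — crosses 180°.
Leg 6: +63.66° → -67.47°, shortest Δλ = -131.13° (west) — does not cross 180°.
Total crossings: 3.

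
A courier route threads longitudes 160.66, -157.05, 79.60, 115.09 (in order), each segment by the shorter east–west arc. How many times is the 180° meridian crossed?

Leg 1: +160.66° → -157.05°, shortest Δλ = 42.29° (east) — crosses 180°.
Leg 2: -157.05° → +79.60°, shortest Δλ = -123.35° (west) — crosses 180°.
Leg 3: +79.60° → +115.09°, shortest Δλ = 35.49° (east) — does not cross 180°.
Total crossings: 2.

2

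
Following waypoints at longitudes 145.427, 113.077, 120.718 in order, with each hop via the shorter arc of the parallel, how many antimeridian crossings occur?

Leg 1: +145.427° → +113.077°, shortest Δλ = -32.35° (west) — does not cross 180°.
Leg 2: +113.077° → +120.718°, shortest Δλ = 7.641° (east) — does not cross 180°.
Total crossings: 0.

0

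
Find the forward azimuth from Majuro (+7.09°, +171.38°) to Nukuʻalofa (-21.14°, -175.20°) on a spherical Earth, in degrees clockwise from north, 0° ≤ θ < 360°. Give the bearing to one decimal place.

155.3°

Δλ = -175.20 − 171.38 = -346.58°; wrapped into (−180°, 180°]: 13.42°.
θ = atan2( sin Δλ · cos φ₂ , cos φ₁ · sin φ₂ − sin φ₁ · cos φ₂ · cos Δλ )
  = atan2(0.21647, -0.46987) = 155.264° → normalised to [0°, 360°): 155.264°.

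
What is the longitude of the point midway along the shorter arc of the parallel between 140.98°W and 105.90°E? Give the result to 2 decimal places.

162.46°E

Signed shortest Δλ from -140.98° to +105.90° is -113.12°.
Midpoint longitude = -140.98° + (-113.12°)/2 = -140.98° − 56.56° = -197.54°.
Normalise into (−180°, 180°]: +162.46°.
(The naïve average (-140.98 + +105.90)/2 = -17.54° is on the wrong side of the globe.)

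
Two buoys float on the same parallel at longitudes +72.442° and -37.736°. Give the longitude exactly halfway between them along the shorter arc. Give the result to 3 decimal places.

+17.353°

Signed shortest Δλ from +72.442° to -37.736° is -110.178°.
Midpoint longitude = +72.442° + (-110.178°)/2 = +72.442° − 55.089° = +17.353°.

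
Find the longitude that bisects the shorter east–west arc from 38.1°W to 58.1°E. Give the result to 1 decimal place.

Signed shortest Δλ from -38.1° to +58.1° is +96.2°.
Midpoint longitude = -38.1° + (+96.2°)/2 = -38.1° + 48.1° = +10.0°.

10.0°E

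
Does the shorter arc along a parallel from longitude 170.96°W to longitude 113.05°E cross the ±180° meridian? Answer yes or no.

Naïve |113.05 − -170.96| = 284.01° > 180°, so the shorter arc goes the other way round — across 180°.
Signed shortest Δλ = ((113.05 − -170.96 + 180) mod 360) − 180 = -75.99°.
Going west by 75.99° from -170.96° passes through 180° before reaching +113.05°.

Yes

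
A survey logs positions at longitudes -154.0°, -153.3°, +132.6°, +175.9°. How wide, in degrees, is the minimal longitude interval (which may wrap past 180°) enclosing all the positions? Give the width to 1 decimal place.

Sort the longitudes: -154.0°, -153.3°, +132.6°, +175.9°.
Eastward gaps between consecutive values (wrapping around): 0.7°, 285.9°, 43.3°, 30.1°.
Largest gap = 285.9° ⇒ minimal covering band is its complement: 360° − 285.9° = 74.1°.
Band runs from +132.6° eastward to -153.3°, crossing the antimeridian.

74.1°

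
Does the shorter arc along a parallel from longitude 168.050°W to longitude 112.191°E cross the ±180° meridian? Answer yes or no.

Naïve |112.191 − -168.050| = 280.241° > 180°, so the shorter arc goes the other way round — across 180°.
Signed shortest Δλ = ((112.191 − -168.050 + 180) mod 360) − 180 = -79.759°.
Going west by 79.759° from -168.050° passes through 180° before reaching +112.191°.

Yes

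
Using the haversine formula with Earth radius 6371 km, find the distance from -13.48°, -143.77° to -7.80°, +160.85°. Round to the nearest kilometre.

6073 km

Δλ = 160.85 − -143.77 = 304.62°; wrapped into (−180°, 180°]: -55.38°.
Δφ = -7.80 − -13.48 = 5.68°.
a = sin²(Δφ/2) + cos φ₁ · cos φ₂ · sin²(Δλ/2) = 0.210498.
c = 2·atan2(√a, √(1−a)) = 0.95329 rad → d = 6371·c ≈ 6073.41 km.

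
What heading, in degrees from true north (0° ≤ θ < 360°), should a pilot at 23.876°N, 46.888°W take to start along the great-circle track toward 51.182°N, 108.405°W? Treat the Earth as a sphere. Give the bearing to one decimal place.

317.0°

Δλ = -108.405 − -46.888 = -61.517°.
θ = atan2( sin Δλ · cos φ₂ , cos φ₁ · sin φ₂ − sin φ₁ · cos φ₂ · cos Δλ )
  = atan2(-0.55097, 0.59147) = -42.970° → normalised to [0°, 360°): 317.030°.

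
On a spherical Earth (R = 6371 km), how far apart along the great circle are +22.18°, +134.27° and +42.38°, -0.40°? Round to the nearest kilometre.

11463 km

Δλ = -0.40 − 134.27 = -134.67°.
Δφ = 42.38 − 22.18 = 20.20°.
a = sin²(Δφ/2) + cos φ₁ · cos φ₂ · sin²(Δλ/2) = 0.613212.
c = 2·atan2(√a, √(1−a)) = 1.79920 rad → d = 6371·c ≈ 11462.71 km.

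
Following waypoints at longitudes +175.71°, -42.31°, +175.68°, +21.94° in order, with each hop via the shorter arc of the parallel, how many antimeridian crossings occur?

2

Leg 1: +175.71° → -42.31°, shortest Δλ = 141.98° (east) — crosses 180°.
Leg 2: -42.31° → +175.68°, shortest Δλ = -142.01° (west) — crosses 180°.
Leg 3: +175.68° → +21.94°, shortest Δλ = -153.74° (west) — does not cross 180°.
Total crossings: 2.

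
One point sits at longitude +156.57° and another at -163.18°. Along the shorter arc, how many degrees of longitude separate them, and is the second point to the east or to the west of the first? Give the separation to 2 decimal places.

Raw difference: -163.18 − 156.57 = -319.75°.
Normalise into (−180°, 180°]: -319.75° + 360° = 40.25°.
Positive ⇒ the second point lies to the east; separation 40.25°.

40.25° east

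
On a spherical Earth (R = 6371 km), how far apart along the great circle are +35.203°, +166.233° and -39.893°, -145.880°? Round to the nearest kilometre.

Δλ = -145.880 − 166.233 = -312.113°; wrapped into (−180°, 180°]: 47.887°.
Δφ = -39.893 − 35.203 = -75.096°.
a = sin²(Δφ/2) + cos φ₁ · cos φ₂ · sin²(Δλ/2) = 0.474656.
c = 2·atan2(√a, √(1−a)) = 1.52009 rad → d = 6371·c ≈ 9684.47 km.

9684 km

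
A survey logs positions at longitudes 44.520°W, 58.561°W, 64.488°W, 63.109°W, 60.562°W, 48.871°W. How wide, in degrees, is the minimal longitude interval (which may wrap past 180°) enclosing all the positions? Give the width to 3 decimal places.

19.968°

Sort the longitudes: -64.488°, -63.109°, -60.562°, -58.561°, -48.871°, -44.520°.
Eastward gaps between consecutive values (wrapping around): 1.379°, 2.547°, 2.001°, 9.690°, 4.351°, 340.032°.
Largest gap = 340.032° ⇒ minimal covering band is its complement: 360° − 340.032° = 19.968°.
Band runs from -64.488° eastward to -44.520°.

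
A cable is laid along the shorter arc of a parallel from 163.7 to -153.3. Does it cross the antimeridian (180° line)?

Naïve |-153.3 − 163.7| = 317.0° > 180°, so the shorter arc goes the other way round — across 180°.
Signed shortest Δλ = ((-153.3 − 163.7 + 180) mod 360) − 180 = 43.0°.
Going east by 43.0° from +163.7° passes through 180° before reaching -153.3°.

Yes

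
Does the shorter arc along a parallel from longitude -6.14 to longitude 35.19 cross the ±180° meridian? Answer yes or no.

No

Signed shortest Δλ = ((35.19 − -6.14 + 180) mod 360) − 180 = 41.33°.
Going east by 41.33° from -6.14° reaches +35.19° without touching 180°.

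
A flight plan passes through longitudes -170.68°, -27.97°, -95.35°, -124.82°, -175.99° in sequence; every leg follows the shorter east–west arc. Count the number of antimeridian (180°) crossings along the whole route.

0

Leg 1: -170.68° → -27.97°, shortest Δλ = 142.71° (east) — does not cross 180°.
Leg 2: -27.97° → -95.35°, shortest Δλ = -67.38° (west) — does not cross 180°.
Leg 3: -95.35° → -124.82°, shortest Δλ = -29.47° (west) — does not cross 180°.
Leg 4: -124.82° → -175.99°, shortest Δλ = -51.17° (west) — does not cross 180°.
Total crossings: 0.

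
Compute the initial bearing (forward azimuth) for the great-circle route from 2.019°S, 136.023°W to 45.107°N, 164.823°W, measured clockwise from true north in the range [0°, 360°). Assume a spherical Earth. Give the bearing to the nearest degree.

Δλ = -164.823 − -136.023 = -28.800°.
θ = atan2( sin Δλ · cos φ₂ , cos φ₁ · sin φ₂ − sin φ₁ · cos φ₂ · cos Δλ )
  = atan2(-0.34001, 0.72978) = -24.982° → normalised to [0°, 360°): 335.018°.

335°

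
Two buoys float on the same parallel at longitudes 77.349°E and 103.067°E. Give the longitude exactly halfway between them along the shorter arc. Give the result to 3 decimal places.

Signed shortest Δλ from +77.349° to +103.067° is +25.718°.
Midpoint longitude = +77.349° + (+25.718°)/2 = +77.349° + 12.859° = +90.208°.

90.208°E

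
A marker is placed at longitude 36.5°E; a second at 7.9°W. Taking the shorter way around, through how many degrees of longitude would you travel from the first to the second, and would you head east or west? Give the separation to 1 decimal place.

44.4° west

Raw difference: -7.9 − 36.5 = -44.4°.
Normalise into (−180°, 180°]: -44.4° stays -44.4°.
Negative ⇒ the second point lies to the west; separation 44.4°.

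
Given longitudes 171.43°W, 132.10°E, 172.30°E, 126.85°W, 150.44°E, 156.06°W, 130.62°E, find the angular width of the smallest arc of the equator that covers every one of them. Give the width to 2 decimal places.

102.53°

Sort the longitudes: -171.43°, -156.06°, -126.85°, +130.62°, +132.10°, +150.44°, +172.30°.
Eastward gaps between consecutive values (wrapping around): 15.37°, 29.21°, 257.47°, 1.48°, 18.34°, 21.86°, 16.27°.
Largest gap = 257.47° ⇒ minimal covering band is its complement: 360° − 257.47° = 102.53°.
Band runs from +130.62° eastward to -126.85°, crossing the antimeridian.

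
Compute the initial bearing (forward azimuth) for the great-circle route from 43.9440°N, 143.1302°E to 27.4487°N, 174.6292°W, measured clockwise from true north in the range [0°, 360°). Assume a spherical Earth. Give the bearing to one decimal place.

Δλ = -174.6292 − 143.1302 = -317.7594°; wrapped into (−180°, 180°]: 42.2406°.
θ = atan2( sin Δλ · cos φ₂ , cos φ₁ · sin φ₂ − sin φ₁ · cos φ₂ · cos Δλ )
  = atan2(0.59657, -0.12402) = 101.744° → normalised to [0°, 360°): 101.744°.

101.7°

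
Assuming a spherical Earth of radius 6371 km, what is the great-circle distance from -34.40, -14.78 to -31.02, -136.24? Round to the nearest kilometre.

Δλ = -136.24 − -14.78 = -121.46°.
Δφ = -31.02 − -34.40 = 3.38°.
a = sin²(Δφ/2) + cos φ₁ · cos φ₂ · sin²(Δλ/2) = 0.538948.
c = 2·atan2(√a, √(1−a)) = 1.64877 rad → d = 6371·c ≈ 10504.32 km.

10504 km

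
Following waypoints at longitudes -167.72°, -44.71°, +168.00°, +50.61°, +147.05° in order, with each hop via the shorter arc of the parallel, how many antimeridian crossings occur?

1

Leg 1: -167.72° → -44.71°, shortest Δλ = 123.01° (east) — does not cross 180°.
Leg 2: -44.71° → +168.00°, shortest Δλ = -147.29° (west) — crosses 180°.
Leg 3: +168.00° → +50.61°, shortest Δλ = -117.39° (west) — does not cross 180°.
Leg 4: +50.61° → +147.05°, shortest Δλ = 96.44° (east) — does not cross 180°.
Total crossings: 1.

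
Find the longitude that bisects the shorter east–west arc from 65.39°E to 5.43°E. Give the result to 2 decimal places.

Signed shortest Δλ from +65.39° to +5.43° is -59.96°.
Midpoint longitude = +65.39° + (-59.96°)/2 = +65.39° − 29.98° = +35.41°.

35.41°E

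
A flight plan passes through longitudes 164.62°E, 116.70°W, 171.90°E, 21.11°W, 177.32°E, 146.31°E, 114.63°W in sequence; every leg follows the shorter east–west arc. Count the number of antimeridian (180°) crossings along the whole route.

5

Leg 1: +164.62° → -116.70°, shortest Δλ = 78.68° (east) — crosses 180°.
Leg 2: -116.70° → +171.90°, shortest Δλ = -71.4° (west) — crosses 180°.
Leg 3: +171.90° → -21.11°, shortest Δλ = 166.99° (east) — crosses 180°.
Leg 4: -21.11° → +177.32°, shortest Δλ = -161.57° (west) — crosses 180°.
Leg 5: +177.32° → +146.31°, shortest Δλ = -31.01° (west) — does not cross 180°.
Leg 6: +146.31° → -114.63°, shortest Δλ = 99.06° (east) — crosses 180°.
Total crossings: 5.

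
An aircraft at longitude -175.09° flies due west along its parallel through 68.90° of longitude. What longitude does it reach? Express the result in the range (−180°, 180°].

+116.01°

Start at -175.09°; shift −68.90° → -243.99°.
-243.99° lies outside (−180°, 180°]; add 360° → +116.01°.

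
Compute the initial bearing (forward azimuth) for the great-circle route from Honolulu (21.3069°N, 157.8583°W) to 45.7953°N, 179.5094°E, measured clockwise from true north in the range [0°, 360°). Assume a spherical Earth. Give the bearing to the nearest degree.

Δλ = 179.5094 − -157.8583 = 337.3677°; wrapped into (−180°, 180°]: -22.6323°.
θ = atan2( sin Δλ · cos φ₂ , cos φ₁ · sin φ₂ − sin φ₁ · cos φ₂ · cos Δλ )
  = atan2(-0.26830, 0.43402) = -31.724° → normalised to [0°, 360°): 328.276°.

328°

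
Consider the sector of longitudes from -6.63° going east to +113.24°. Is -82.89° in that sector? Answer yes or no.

Band width going east from -6.63° to +113.24°: ((113.24 − -6.63) mod 360) = 119.87°.
Offset of -82.89° east of the west edge: ((-82.89 − -6.63) mod 360) = 283.74°.
283.74° > 119.87° ⇒ outside.

No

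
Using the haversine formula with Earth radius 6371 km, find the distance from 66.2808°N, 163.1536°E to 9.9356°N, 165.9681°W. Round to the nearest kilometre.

Δλ = -165.9681 − 163.1536 = -329.1217°; wrapped into (−180°, 180°]: 30.8783°.
Δφ = 9.9356 − 66.2808 = -56.3452°.
a = sin²(Δφ/2) + cos φ₁ · cos φ₂ · sin²(Δλ/2) = 0.250986.
c = 2·atan2(√a, √(1−a)) = 1.04947 rad → d = 6371·c ≈ 6686.20 km.

6686 km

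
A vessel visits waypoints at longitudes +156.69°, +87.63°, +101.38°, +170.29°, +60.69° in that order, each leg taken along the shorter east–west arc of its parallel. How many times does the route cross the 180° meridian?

Leg 1: +156.69° → +87.63°, shortest Δλ = -69.06° (west) — does not cross 180°.
Leg 2: +87.63° → +101.38°, shortest Δλ = 13.75° (east) — does not cross 180°.
Leg 3: +101.38° → +170.29°, shortest Δλ = 68.91° (east) — does not cross 180°.
Leg 4: +170.29° → +60.69°, shortest Δλ = -109.6° (west) — does not cross 180°.
Total crossings: 0.

0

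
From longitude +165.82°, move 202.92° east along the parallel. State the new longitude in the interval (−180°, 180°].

+8.74°

Start at +165.82°; shift +202.92° → +368.74°.
+368.74° lies outside (−180°, 180°]; subtract 360° → +8.74°.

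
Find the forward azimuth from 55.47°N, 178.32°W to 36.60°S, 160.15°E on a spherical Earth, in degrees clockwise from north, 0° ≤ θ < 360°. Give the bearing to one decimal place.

197.2°

Δλ = 160.15 − -178.32 = 338.47°; wrapped into (−180°, 180°]: -21.53°.
θ = atan2( sin Δλ · cos φ₂ , cos φ₁ · sin φ₂ − sin φ₁ · cos φ₂ · cos Δλ )
  = atan2(-0.29462, -0.95320) = -162.824° → normalised to [0°, 360°): 197.176°.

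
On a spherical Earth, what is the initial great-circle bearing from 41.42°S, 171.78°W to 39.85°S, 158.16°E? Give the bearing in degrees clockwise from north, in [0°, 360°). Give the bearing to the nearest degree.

Δλ = 158.16 − -171.78 = 329.94°; wrapped into (−180°, 180°]: -30.06°.
θ = atan2( sin Δλ · cos φ₂ , cos φ₁ · sin φ₂ − sin φ₁ · cos φ₂ · cos Δλ )
  = atan2(-0.38456, -0.04091) = -96.073° → normalised to [0°, 360°): 263.927°.

264°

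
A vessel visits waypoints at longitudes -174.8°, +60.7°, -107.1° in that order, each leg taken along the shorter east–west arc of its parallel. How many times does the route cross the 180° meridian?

1

Leg 1: -174.8° → +60.7°, shortest Δλ = -124.5° (west) — crosses 180°.
Leg 2: +60.7° → -107.1°, shortest Δλ = -167.8° (west) — does not cross 180°.
Total crossings: 1.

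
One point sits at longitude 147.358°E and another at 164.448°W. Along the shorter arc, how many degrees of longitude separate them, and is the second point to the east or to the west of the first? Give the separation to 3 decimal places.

48.194° east

Raw difference: -164.448 − 147.358 = -311.806°.
Normalise into (−180°, 180°]: -311.806° + 360° = 48.194°.
Positive ⇒ the second point lies to the east; separation 48.194°.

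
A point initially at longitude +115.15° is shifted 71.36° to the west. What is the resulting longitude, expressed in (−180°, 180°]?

+43.79°

Start at +115.15°; shift −71.36° → +43.79°.
+43.79° already lies in (−180°, 180°].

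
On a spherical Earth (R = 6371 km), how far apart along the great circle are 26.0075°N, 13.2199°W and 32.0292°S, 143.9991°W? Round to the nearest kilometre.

Δλ = -143.9991 − -13.2199 = -130.7792°.
Δφ = -32.0292 − 26.0075 = -58.0367°.
a = sin²(Δφ/2) + cos φ₁ · cos φ₂ · sin²(Δλ/2) = 0.865102.
c = 2·atan2(√a, √(1−a)) = 2.38942 rad → d = 6371·c ≈ 15222.97 km.

15223 km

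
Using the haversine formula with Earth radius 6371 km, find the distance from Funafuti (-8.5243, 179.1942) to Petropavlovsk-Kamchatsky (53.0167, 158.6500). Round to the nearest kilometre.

Δλ = 158.6500 − 179.1942 = -20.5442°.
Δφ = 53.0167 − -8.5243 = 61.5410°.
a = sin²(Δφ/2) + cos φ₁ · cos φ₂ · sin²(Δλ/2) = 0.280654.
c = 2·atan2(√a, √(1−a)) = 1.11665 rad → d = 6371·c ≈ 7114.19 km.

7114 km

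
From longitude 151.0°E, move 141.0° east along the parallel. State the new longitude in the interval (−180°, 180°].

Start at +151.0°; shift +141.0° → +292.0°.
+292.0° lies outside (−180°, 180°]; subtract 360° → -68.0°.

68.0°W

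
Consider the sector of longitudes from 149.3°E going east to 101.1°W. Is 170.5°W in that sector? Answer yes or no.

Yes

Band width going east from +149.3° to -101.1°: ((-101.1 − 149.3) mod 360) = 109.6°.
Offset of -170.5° east of the west edge: ((-170.5 − 149.3) mod 360) = 40.2°.
40.2° ≤ 109.6° ⇒ inside.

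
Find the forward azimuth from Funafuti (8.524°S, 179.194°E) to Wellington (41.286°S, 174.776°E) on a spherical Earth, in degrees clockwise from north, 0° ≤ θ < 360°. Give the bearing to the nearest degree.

186°

Δλ = 174.776 − 179.194 = -4.418°.
θ = atan2( sin Δλ · cos φ₂ , cos φ₁ · sin φ₂ − sin φ₁ · cos φ₂ · cos Δλ )
  = atan2(-0.05788, -0.54148) = -173.898° → normalised to [0°, 360°): 186.102°.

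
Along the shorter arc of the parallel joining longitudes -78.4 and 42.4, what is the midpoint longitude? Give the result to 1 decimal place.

Signed shortest Δλ from -78.4° to +42.4° is +120.8°.
Midpoint longitude = -78.4° + (+120.8°)/2 = -78.4° + 60.4° = -18.0°.

-18.0°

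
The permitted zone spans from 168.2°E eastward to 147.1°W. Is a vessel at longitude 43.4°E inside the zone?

Band width going east from +168.2° to -147.1°: ((-147.1 − 168.2) mod 360) = 44.7°.
Offset of +43.4° east of the west edge: ((43.4 − 168.2) mod 360) = 235.2°.
235.2° > 44.7° ⇒ outside.

No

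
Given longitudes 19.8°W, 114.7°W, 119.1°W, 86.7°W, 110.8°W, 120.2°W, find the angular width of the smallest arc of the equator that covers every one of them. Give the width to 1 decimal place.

100.4°

Sort the longitudes: -120.2°, -119.1°, -114.7°, -110.8°, -86.7°, -19.8°.
Eastward gaps between consecutive values (wrapping around): 1.1°, 4.4°, 3.9°, 24.1°, 66.9°, 259.6°.
Largest gap = 259.6° ⇒ minimal covering band is its complement: 360° − 259.6° = 100.4°.
Band runs from -120.2° eastward to -19.8°.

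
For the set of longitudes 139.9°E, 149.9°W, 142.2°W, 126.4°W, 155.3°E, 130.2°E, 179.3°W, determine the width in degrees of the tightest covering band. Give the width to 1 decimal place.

Sort the longitudes: -179.3°, -149.9°, -142.2°, -126.4°, +130.2°, +139.9°, +155.3°.
Eastward gaps between consecutive values (wrapping around): 29.4°, 7.7°, 15.8°, 256.6°, 9.7°, 15.4°, 25.4°.
Largest gap = 256.6° ⇒ minimal covering band is its complement: 360° − 256.6° = 103.4°.
Band runs from +130.2° eastward to -126.4°, crossing the antimeridian.

103.4°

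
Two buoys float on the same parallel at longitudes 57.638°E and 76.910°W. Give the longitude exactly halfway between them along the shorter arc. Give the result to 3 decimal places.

Signed shortest Δλ from +57.638° to -76.910° is -134.548°.
Midpoint longitude = +57.638° + (-134.548°)/2 = +57.638° − 67.274° = -9.636°.

9.636°W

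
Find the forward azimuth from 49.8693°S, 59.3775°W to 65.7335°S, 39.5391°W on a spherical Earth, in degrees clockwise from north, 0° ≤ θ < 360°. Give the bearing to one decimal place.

Δλ = -39.5391 − -59.3775 = 19.8384°.
θ = atan2( sin Δλ · cos φ₂ , cos φ₁ · sin φ₂ − sin φ₁ · cos φ₂ · cos Δλ )
  = atan2(0.13947, -0.29201) = 154.469° → normalised to [0°, 360°): 154.469°.

154.5°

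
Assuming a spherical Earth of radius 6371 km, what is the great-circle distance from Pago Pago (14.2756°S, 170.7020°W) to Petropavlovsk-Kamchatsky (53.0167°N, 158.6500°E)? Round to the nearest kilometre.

Δλ = 158.6500 − -170.7020 = 329.3520°; wrapped into (−180°, 180°]: -30.6480°.
Δφ = 53.0167 − -14.2756 = 67.2923°.
a = sin²(Δφ/2) + cos φ₁ · cos φ₂ · sin²(Δλ/2) = 0.347703.
c = 2·atan2(√a, √(1−a)) = 1.26129 rad → d = 6371·c ≈ 8035.65 km.

8036 km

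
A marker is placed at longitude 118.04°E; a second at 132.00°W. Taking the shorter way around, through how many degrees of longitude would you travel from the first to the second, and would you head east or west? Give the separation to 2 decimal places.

Raw difference: -132.00 − 118.04 = -250.04°.
Normalise into (−180°, 180°]: -250.04° + 360° = 109.96°.
Positive ⇒ the second point lies to the east; separation 109.96°.

109.96° east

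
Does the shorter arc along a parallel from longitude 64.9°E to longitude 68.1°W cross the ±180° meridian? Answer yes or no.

Signed shortest Δλ = ((-68.1 − 64.9 + 180) mod 360) − 180 = -133.0°.
Going west by 133.0° from +64.9° reaches -68.1° without touching 180°.

No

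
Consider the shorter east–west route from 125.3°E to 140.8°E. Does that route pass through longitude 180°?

Signed shortest Δλ = ((140.8 − 125.3 + 180) mod 360) − 180 = 15.5°.
Going east by 15.5° from +125.3° reaches +140.8° without touching 180°.

No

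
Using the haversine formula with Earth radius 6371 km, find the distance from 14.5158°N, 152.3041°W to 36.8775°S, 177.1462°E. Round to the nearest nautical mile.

3537 nmi

Δλ = 177.1462 − -152.3041 = 329.4503°; wrapped into (−180°, 180°]: -30.5497°.
Δφ = -36.8775 − 14.5158 = -51.3933°.
a = sin²(Δφ/2) + cos φ₁ · cos φ₂ · sin²(Δλ/2) = 0.241761.
c = 2·atan2(√a, √(1−a)) = 1.02806 rad → d = 6371·c ≈ 6549.80 km ≈ 3536.61 nmi.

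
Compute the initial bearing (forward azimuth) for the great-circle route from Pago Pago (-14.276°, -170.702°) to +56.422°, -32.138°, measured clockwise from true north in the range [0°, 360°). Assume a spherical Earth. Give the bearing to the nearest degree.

27°

Δλ = -32.138 − -170.702 = 138.564°.
θ = atan2( sin Δλ · cos φ₂ , cos φ₁ · sin φ₂ − sin φ₁ · cos φ₂ · cos Δλ )
  = atan2(0.36601, 0.70516) = 27.432° → normalised to [0°, 360°): 27.432°.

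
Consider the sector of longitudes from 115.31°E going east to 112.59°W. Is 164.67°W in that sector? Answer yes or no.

Yes

Band width going east from +115.31° to -112.59°: ((-112.59 − 115.31) mod 360) = 132.10°.
Offset of -164.67° east of the west edge: ((-164.67 − 115.31) mod 360) = 80.02°.
80.02° ≤ 132.10° ⇒ inside.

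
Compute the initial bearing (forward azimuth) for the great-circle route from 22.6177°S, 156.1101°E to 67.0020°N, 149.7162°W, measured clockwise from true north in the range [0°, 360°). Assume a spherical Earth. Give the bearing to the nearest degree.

Δλ = -149.7162 − 156.1101 = -305.8263°; wrapped into (−180°, 180°]: 54.1737°.
θ = atan2( sin Δλ · cos φ₂ , cos φ₁ · sin φ₂ − sin φ₁ · cos φ₂ · cos Δλ )
  = atan2(0.31678, 0.93767) = 18.667° → normalised to [0°, 360°): 18.667°.

19°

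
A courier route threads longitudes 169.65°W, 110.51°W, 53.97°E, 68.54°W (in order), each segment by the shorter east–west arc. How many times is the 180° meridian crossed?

Leg 1: -169.65° → -110.51°, shortest Δλ = 59.14° (east) — does not cross 180°.
Leg 2: -110.51° → +53.97°, shortest Δλ = 164.48° (east) — does not cross 180°.
Leg 3: +53.97° → -68.54°, shortest Δλ = -122.51° (west) — does not cross 180°.
Total crossings: 0.

0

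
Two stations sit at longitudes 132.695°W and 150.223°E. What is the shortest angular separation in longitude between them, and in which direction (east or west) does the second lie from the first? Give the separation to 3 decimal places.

77.082° west

Raw difference: 150.223 − -132.695 = 282.918°.
Normalise into (−180°, 180°]: 282.918° − 360° = -77.082°.
Negative ⇒ the second point lies to the west; separation 77.082°.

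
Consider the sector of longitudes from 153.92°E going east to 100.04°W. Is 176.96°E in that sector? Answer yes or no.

Band width going east from +153.92° to -100.04°: ((-100.04 − 153.92) mod 360) = 106.04°.
Offset of +176.96° east of the west edge: ((176.96 − 153.92) mod 360) = 23.04°.
23.04° ≤ 106.04° ⇒ inside.

Yes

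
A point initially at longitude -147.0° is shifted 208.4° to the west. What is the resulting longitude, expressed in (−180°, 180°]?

+4.6°

Start at -147.0°; shift −208.4° → -355.4°.
-355.4° lies outside (−180°, 180°]; add 360° → +4.6°.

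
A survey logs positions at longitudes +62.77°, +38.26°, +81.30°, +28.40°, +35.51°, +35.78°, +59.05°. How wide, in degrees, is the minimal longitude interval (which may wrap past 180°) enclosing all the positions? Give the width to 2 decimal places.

Sort the longitudes: +28.40°, +35.51°, +35.78°, +38.26°, +59.05°, +62.77°, +81.30°.
Eastward gaps between consecutive values (wrapping around): 7.11°, 0.27°, 2.48°, 20.79°, 3.72°, 18.53°, 307.10°.
Largest gap = 307.10° ⇒ minimal covering band is its complement: 360° − 307.10° = 52.90°.
Band runs from +28.40° eastward to +81.30°.

52.90°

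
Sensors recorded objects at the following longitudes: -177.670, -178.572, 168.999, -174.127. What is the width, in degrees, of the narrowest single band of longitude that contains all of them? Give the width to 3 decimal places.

Sort the longitudes: -178.572°, -177.670°, -174.127°, +168.999°.
Eastward gaps between consecutive values (wrapping around): 0.902°, 3.543°, 343.126°, 12.429°.
Largest gap = 343.126° ⇒ minimal covering band is its complement: 360° − 343.126° = 16.874°.
Band runs from +168.999° eastward to -174.127°, crossing the antimeridian.

16.874°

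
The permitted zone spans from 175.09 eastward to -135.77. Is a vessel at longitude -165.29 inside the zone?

Yes

Band width going east from +175.09° to -135.77°: ((-135.77 − 175.09) mod 360) = 49.14°.
Offset of -165.29° east of the west edge: ((-165.29 − 175.09) mod 360) = 19.62°.
19.62° ≤ 49.14° ⇒ inside.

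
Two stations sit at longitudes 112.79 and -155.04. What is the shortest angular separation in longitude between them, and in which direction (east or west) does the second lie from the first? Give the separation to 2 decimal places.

Raw difference: -155.04 − 112.79 = -267.83°.
Normalise into (−180°, 180°]: -267.83° + 360° = 92.17°.
Positive ⇒ the second point lies to the east; separation 92.17°.

92.17° east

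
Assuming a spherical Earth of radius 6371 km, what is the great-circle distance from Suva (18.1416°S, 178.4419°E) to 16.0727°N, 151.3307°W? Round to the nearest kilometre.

5043 km

Δλ = -151.3307 − 178.4419 = -329.7726°; wrapped into (−180°, 180°]: 30.2274°.
Δφ = 16.0727 − -18.1416 = 34.2143°.
a = sin²(Δφ/2) + cos φ₁ · cos φ₂ · sin²(Δλ/2) = 0.148608.
c = 2·atan2(√a, √(1−a)) = 0.79149 rad → d = 6371·c ≈ 5042.60 km.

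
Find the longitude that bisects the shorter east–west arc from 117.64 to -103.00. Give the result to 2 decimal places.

Signed shortest Δλ from +117.64° to -103.00° is +139.36°.
Midpoint longitude = +117.64° + (+139.36°)/2 = +117.64° + 69.68° = +187.32°.
Normalise into (−180°, 180°]: -172.68°.
(The naïve average (+117.64 + -103.00)/2 = 7.32° is on the wrong side of the globe.)

-172.68°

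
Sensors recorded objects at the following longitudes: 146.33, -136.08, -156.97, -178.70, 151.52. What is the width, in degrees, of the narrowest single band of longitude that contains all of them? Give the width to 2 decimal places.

Sort the longitudes: -178.70°, -156.97°, -136.08°, +146.33°, +151.52°.
Eastward gaps between consecutive values (wrapping around): 21.73°, 20.89°, 282.41°, 5.19°, 29.78°.
Largest gap = 282.41° ⇒ minimal covering band is its complement: 360° − 282.41° = 77.59°.
Band runs from +146.33° eastward to -136.08°, crossing the antimeridian.

77.59°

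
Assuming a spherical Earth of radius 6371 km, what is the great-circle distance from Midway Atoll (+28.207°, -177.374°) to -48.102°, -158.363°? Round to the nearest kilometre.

8695 km

Δλ = -158.363 − -177.374 = 19.011°.
Δφ = -48.102 − 28.207 = -76.309°.
a = sin²(Δφ/2) + cos φ₁ · cos φ₂ · sin²(Δλ/2) = 0.397707.
c = 2·atan2(√a, √(1−a)) = 1.36476 rad → d = 6371·c ≈ 8694.86 km.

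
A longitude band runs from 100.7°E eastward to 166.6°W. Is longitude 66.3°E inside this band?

No

Band width going east from +100.7° to -166.6°: ((-166.6 − 100.7) mod 360) = 92.7°.
Offset of +66.3° east of the west edge: ((66.3 − 100.7) mod 360) = 325.6°.
325.6° > 92.7° ⇒ outside.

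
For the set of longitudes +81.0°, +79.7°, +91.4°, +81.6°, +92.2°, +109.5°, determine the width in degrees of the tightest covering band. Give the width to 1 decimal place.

29.8°

Sort the longitudes: +79.7°, +81.0°, +81.6°, +91.4°, +92.2°, +109.5°.
Eastward gaps between consecutive values (wrapping around): 1.3°, 0.6°, 9.8°, 0.8°, 17.3°, 330.2°.
Largest gap = 330.2° ⇒ minimal covering band is its complement: 360° − 330.2° = 29.8°.
Band runs from +79.7° eastward to +109.5°.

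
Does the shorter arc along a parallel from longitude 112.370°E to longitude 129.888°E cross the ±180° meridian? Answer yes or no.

Signed shortest Δλ = ((129.888 − 112.370 + 180) mod 360) − 180 = 17.518°.
Going east by 17.518° from +112.370° reaches +129.888° without touching 180°.

No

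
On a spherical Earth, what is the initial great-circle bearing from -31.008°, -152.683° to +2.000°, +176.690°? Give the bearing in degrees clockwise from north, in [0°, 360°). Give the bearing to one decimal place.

312.9°

Δλ = 176.690 − -152.683 = 329.373°; wrapped into (−180°, 180°]: -30.627°.
θ = atan2( sin Δλ · cos φ₂ , cos φ₁ · sin φ₂ − sin φ₁ · cos φ₂ · cos Δλ )
  = atan2(-0.50914, 0.47294) = -47.111° → normalised to [0°, 360°): 312.889°.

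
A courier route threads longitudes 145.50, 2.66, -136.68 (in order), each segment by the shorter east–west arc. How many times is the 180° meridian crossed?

Leg 1: +145.50° → +2.66°, shortest Δλ = -142.84° (west) — does not cross 180°.
Leg 2: +2.66° → -136.68°, shortest Δλ = -139.34° (west) — does not cross 180°.
Total crossings: 0.

0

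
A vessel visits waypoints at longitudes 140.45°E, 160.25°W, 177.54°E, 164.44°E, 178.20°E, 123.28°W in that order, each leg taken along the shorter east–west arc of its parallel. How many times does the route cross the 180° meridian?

3

Leg 1: +140.45° → -160.25°, shortest Δλ = 59.3° (east) — crosses 180°.
Leg 2: -160.25° → +177.54°, shortest Δλ = -22.21° (west) — crosses 180°.
Leg 3: +177.54° → +164.44°, shortest Δλ = -13.1° (west) — does not cross 180°.
Leg 4: +164.44° → +178.20°, shortest Δλ = 13.76° (east) — does not cross 180°.
Leg 5: +178.20° → -123.28°, shortest Δλ = 58.52° (east) — crosses 180°.
Total crossings: 3.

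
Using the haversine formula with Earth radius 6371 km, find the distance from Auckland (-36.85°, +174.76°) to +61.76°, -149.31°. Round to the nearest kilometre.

11432 km

Δλ = -149.31 − 174.76 = -324.07°; wrapped into (−180°, 180°]: 35.93°.
Δφ = 61.76 − -36.85 = 98.61°.
a = sin²(Δφ/2) + cos φ₁ · cos φ₂ · sin²(Δλ/2) = 0.610874.
c = 2·atan2(√a, √(1−a)) = 1.79440 rad → d = 6371·c ≈ 11432.14 km.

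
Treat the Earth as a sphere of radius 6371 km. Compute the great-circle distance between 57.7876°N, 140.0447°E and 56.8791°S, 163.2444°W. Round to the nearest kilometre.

Δλ = -163.2444 − 140.0447 = -303.2891°; wrapped into (−180°, 180°]: 56.7109°.
Δφ = -56.8791 − 57.7876 = -114.6667°.
a = sin²(Δφ/2) + cos φ₁ · cos φ₂ · sin²(Δλ/2) = 0.774370.
c = 2·atan2(√a, √(1−a)) = 2.15165 rad → d = 6371·c ≈ 13708.18 km.

13708 km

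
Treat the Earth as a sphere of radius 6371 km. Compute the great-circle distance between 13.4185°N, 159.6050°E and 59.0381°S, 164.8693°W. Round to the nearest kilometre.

8671 km

Δλ = -164.8693 − 159.6050 = -324.4743°; wrapped into (−180°, 180°]: 35.5257°.
Δφ = -59.0381 − 13.4185 = -72.4566°.
a = sin²(Δφ/2) + cos φ₁ · cos φ₂ · sin²(Δλ/2) = 0.395862.
c = 2·atan2(√a, √(1−a)) = 1.36098 rad → d = 6371·c ≈ 8670.83 km.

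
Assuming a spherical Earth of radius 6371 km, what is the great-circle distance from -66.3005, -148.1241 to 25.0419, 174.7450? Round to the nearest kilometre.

10628 km

Δλ = 174.7450 − -148.1241 = 322.8691°; wrapped into (−180°, 180°]: -37.1309°.
Δφ = 25.0419 − -66.3005 = 91.3424°.
a = sin²(Δφ/2) + cos φ₁ · cos φ₂ · sin²(Δλ/2) = 0.548628.
c = 2·atan2(√a, √(1−a)) = 1.66821 rad → d = 6371·c ≈ 10628.15 km.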